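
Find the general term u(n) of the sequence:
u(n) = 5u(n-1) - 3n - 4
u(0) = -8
First-order linear with linear forcing.
Homogeneous solution: u_h(n) = A·(5)^n.
Try particular u_p(n) = pn + q. Substituting:
  pn + q = 5(p(n-1) + q) - 3n - 4.
Matching the n-coefficient: p = 5p - 3 ⇒ p = \frac{3}{4}.
Matching constants: q = -5p + 5q - 4 ⇒ q = \frac{31}{16}.
General: u(n) = A·(5)^n + \frac{3 n}{4} + \frac{31}{16}.
Apply u(0) = -8: A + \frac{31}{16} = -8 ⇒ A = - \frac{159}{16}.
So u(n) = - \frac{159 \cdot 5^{n}}{16} + \frac{3 n}{4} + \frac{31}{16}.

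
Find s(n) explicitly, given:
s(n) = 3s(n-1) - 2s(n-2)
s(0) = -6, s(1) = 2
Characteristic equation: x² - 3x + 2 = 0, which factors as (x - (2))(x - (1)) = 0.
Roots r₁ = 2, r₂ = 1 (distinct).
General solution: s(n) = A·(2)^n + B·(1)^n.
From s(0) = -6: A + B = -6.
From s(1) = 2: 2A + B = 2.
Solving: A = 8, B = -14.
So s(n) = 8 \cdot 2^{n} - 14.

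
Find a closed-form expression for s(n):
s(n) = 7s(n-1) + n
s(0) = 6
First-order linear with linear forcing.
Homogeneous solution: s_h(n) = A·(7)^n.
Try particular s_p(n) = pn + q. Substituting:
  pn + q = 7(p(n-1) + q) + n.
Matching the n-coefficient: p = 7p + 1 ⇒ p = - \frac{1}{6}.
Matching constants: q = -7p + 7q ⇒ q = - \frac{7}{36}.
General: s(n) = A·(7)^n - \frac{n}{6} - \frac{7}{36}.
Apply s(0) = 6: A - \frac{7}{36} = 6 ⇒ A = \frac{223}{36}.
So s(n) = \frac{223 \cdot 7^{n}}{36} - \frac{n}{6} - \frac{7}{36}.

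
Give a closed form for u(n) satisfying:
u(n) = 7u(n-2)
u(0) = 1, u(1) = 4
Characteristic equation: x² - 7 = 0.
Discriminant Δ = (0)² + 4·(7) = 28.
Roots r₁,₂ = (0 ± √28)/2, so r₁ = \sqrt{7}, r₂ = - \sqrt{7}.
General solution: u(n) = A·r₁^n + B·r₂^n.
From the initial conditions, A + B = 1 and r₁A + r₂B = 4.
Since r₁ - r₂ = √28: A = (4 - (1)r₂)/√28 = \frac{1}{2} + \frac{2 \sqrt{7}}{7}, and B = 1 - A = \frac{1}{2} - \frac{2 \sqrt{7}}{7}.
So u(n) = \left(\frac{1}{2} + \frac{2 \sqrt{7}}{7}\right)\left(\sqrt{7}\right)^n + \left(\frac{1}{2} - \frac{2 \sqrt{7}}{7}\right)\left(- \sqrt{7}\right)^n.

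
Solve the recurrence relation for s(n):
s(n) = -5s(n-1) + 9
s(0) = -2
First-order linear non-homogeneous.
Homogeneous solution: s_h(n) = A·(-5)^n.
Try constant particular solution s_p = K: K = -5K + 9 ⇒ K = \frac{3}{2}.
General: s(n) = A·(-5)^n + \frac{3}{2}.
Apply s(0) = -2: A + \frac{3}{2} = -2 ⇒ A = - \frac{7}{2}.
So s(n) = \frac{3}{2} - \frac{7 \left(-5\right)^{n}}{2}.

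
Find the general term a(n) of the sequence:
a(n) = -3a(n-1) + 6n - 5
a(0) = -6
First-order linear with linear forcing.
Homogeneous solution: a_h(n) = A·(-3)^n.
Try particular a_p(n) = pn + q. Substituting:
  pn + q = -3(p(n-1) + q) + 6n - 5.
Matching the n-coefficient: p = -3p + 6 ⇒ p = \frac{3}{2}.
Matching constants: q = 3p - 3q - 5 ⇒ q = - \frac{1}{8}.
General: a(n) = A·(-3)^n + \frac{3 n}{2} - \frac{1}{8}.
Apply a(0) = -6: A - \frac{1}{8} = -6 ⇒ A = - \frac{47}{8}.
So a(n) = - \frac{47 \left(-3\right)^{n}}{8} + \frac{3 n}{2} - \frac{1}{8}.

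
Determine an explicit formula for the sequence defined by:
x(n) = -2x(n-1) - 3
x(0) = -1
First-order linear non-homogeneous.
Homogeneous solution: x_h(n) = A·(-2)^n.
Try constant particular solution x_p = K: K = -2K - 3 ⇒ K = -1.
General: x(n) = A·(-2)^n - 1.
Apply x(0) = -1: A - 1 = -1 ⇒ A = 0.
So x(n) = -1.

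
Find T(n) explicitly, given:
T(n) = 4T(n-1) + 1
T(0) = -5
First-order linear non-homogeneous.
Homogeneous solution: T_h(n) = A·(4)^n.
Try constant particular solution T_p = K: K = 4K + 1 ⇒ K = - \frac{1}{3}.
General: T(n) = A·(4)^n - \frac{1}{3}.
Apply T(0) = -5: A - \frac{1}{3} = -5 ⇒ A = - \frac{14}{3}.
So T(n) = - \frac{14 \cdot 4^{n}}{3} - \frac{1}{3}.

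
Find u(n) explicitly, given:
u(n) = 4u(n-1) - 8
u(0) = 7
First-order linear non-homogeneous.
Homogeneous solution: u_h(n) = A·(4)^n.
Try constant particular solution u_p = K: K = 4K - 8 ⇒ K = \frac{8}{3}.
General: u(n) = A·(4)^n + \frac{8}{3}.
Apply u(0) = 7: A + \frac{8}{3} = 7 ⇒ A = \frac{13}{3}.
So u(n) = \frac{13 \cdot 4^{n}}{3} + \frac{8}{3}.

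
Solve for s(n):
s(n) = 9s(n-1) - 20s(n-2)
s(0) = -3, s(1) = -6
Characteristic equation: x² - 9x + 20 = 0, which factors as (x - (4))(x - (5)) = 0.
Roots r₁ = 4, r₂ = 5 (distinct).
General solution: s(n) = A·(4)^n + B·(5)^n.
From s(0) = -3: A + B = -3.
From s(1) = -6: 4A + 5B = -6.
Solving: A = -9, B = 6.
So s(n) = - 9 \cdot 4^{n} + 6 \cdot 5^{n}.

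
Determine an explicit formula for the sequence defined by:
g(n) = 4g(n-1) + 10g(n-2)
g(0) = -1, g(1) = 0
Characteristic equation: x² - 4x - 10 = 0.
Discriminant Δ = (4)² + 4·(10) = 56.
Roots r₁,₂ = (4 ± √56)/2, so r₁ = 2 + \sqrt{14}, r₂ = 2 - \sqrt{14}.
General solution: g(n) = A·r₁^n + B·r₂^n.
From the initial conditions, A + B = -1 and r₁A + r₂B = 0.
Since r₁ - r₂ = √56: A = (0 - (-1)r₂)/√56 = - \frac{1}{2} + \frac{\sqrt{14}}{14}, and B = -1 - A = - \frac{1}{2} - \frac{\sqrt{14}}{14}.
So g(n) = \left(- \frac{1}{2} + \frac{\sqrt{14}}{14}\right)\left(2 + \sqrt{14}\right)^n + \left(- \frac{1}{2} - \frac{\sqrt{14}}{14}\right)\left(2 - \sqrt{14}\right)^n.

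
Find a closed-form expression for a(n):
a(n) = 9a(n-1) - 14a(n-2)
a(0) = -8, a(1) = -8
Characteristic equation: x² - 9x + 14 = 0, which factors as (x - (2))(x - (7)) = 0.
Roots r₁ = 2, r₂ = 7 (distinct).
General solution: a(n) = A·(2)^n + B·(7)^n.
From a(0) = -8: A + B = -8.
From a(1) = -8: 2A + 7B = -8.
Solving: A = - \frac{48}{5}, B = \frac{8}{5}.
So a(n) = - \frac{48 \cdot 2^{n}}{5} + \frac{8 \cdot 7^{n}}{5}.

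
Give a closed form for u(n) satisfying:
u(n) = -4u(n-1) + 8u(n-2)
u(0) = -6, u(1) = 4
Characteristic equation: x² + 4x - 8 = 0.
Discriminant Δ = (-4)² + 4·(8) = 48.
Roots r₁,₂ = (-4 ± √48)/2, so r₁ = -2 + 2 \sqrt{3}, r₂ = - 2 \sqrt{3} - 2.
General solution: u(n) = A·r₁^n + B·r₂^n.
From the initial conditions, A + B = -6 and r₁A + r₂B = 4.
Since r₁ - r₂ = √48: A = (4 - (-6)r₂)/√48 = -3 - \frac{2 \sqrt{3}}{3}, and B = -6 - A = -3 + \frac{2 \sqrt{3}}{3}.
So u(n) = \left(-3 - \frac{2 \sqrt{3}}{3}\right)\left(-2 + 2 \sqrt{3}\right)^n + \left(-3 + \frac{2 \sqrt{3}}{3}\right)\left(- 2 \sqrt{3} - 2\right)^n.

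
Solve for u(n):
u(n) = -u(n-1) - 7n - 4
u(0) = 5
First-order linear with linear forcing.
Homogeneous solution: u_h(n) = A·(-1)^n.
Try particular u_p(n) = pn + q. Substituting:
  pn + q = -(p(n-1) + q) - 7n - 4.
Matching the n-coefficient: p = -p - 7 ⇒ p = - \frac{7}{2}.
Matching constants: q = p - q - 4 ⇒ q = - \frac{15}{4}.
General: u(n) = A·(-1)^n - \frac{7 n}{2} - \frac{15}{4}.
Apply u(0) = 5: A - \frac{15}{4} = 5 ⇒ A = \frac{35}{4}.
So u(n) = \frac{35 \left(-1\right)^{n}}{4} - \frac{7 n}{2} - \frac{15}{4}.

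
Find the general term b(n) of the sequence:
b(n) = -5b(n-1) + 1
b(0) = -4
First-order linear non-homogeneous.
Homogeneous solution: b_h(n) = A·(-5)^n.
Try constant particular solution b_p = K: K = -5K + 1 ⇒ K = \frac{1}{6}.
General: b(n) = A·(-5)^n + \frac{1}{6}.
Apply b(0) = -4: A + \frac{1}{6} = -4 ⇒ A = - \frac{25}{6}.
So b(n) = \frac{1}{6} - \frac{25 \left(-5\right)^{n}}{6}.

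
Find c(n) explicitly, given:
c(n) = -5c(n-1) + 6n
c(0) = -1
First-order linear with linear forcing.
Homogeneous solution: c_h(n) = A·(-5)^n.
Try particular c_p(n) = pn + q. Substituting:
  pn + q = -5(p(n-1) + q) + 6n.
Matching the n-coefficient: p = -5p + 6 ⇒ p = 1.
Matching constants: q = 5p - 5q ⇒ q = \frac{5}{6}.
General: c(n) = A·(-5)^n + n + \frac{5}{6}.
Apply c(0) = -1: A + \frac{5}{6} = -1 ⇒ A = - \frac{11}{6}.
So c(n) = - \frac{11 \left(-5\right)^{n}}{6} + n + \frac{5}{6}.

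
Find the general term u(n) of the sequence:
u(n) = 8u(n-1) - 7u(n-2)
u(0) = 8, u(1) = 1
Characteristic equation: x² - 8x + 7 = 0, which factors as (x - (7))(x - (1)) = 0.
Roots r₁ = 7, r₂ = 1 (distinct).
General solution: u(n) = A·(7)^n + B·(1)^n.
From u(0) = 8: A + B = 8.
From u(1) = 1: 7A + B = 1.
Solving: A = - \frac{7}{6}, B = \frac{55}{6}.
So u(n) = \frac{55}{6} - \frac{7 \cdot 7^{n}}{6}.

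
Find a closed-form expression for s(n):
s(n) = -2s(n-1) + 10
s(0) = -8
First-order linear non-homogeneous.
Homogeneous solution: s_h(n) = A·(-2)^n.
Try constant particular solution s_p = K: K = -2K + 10 ⇒ K = \frac{10}{3}.
General: s(n) = A·(-2)^n + \frac{10}{3}.
Apply s(0) = -8: A + \frac{10}{3} = -8 ⇒ A = - \frac{34}{3}.
So s(n) = \frac{10}{3} - \frac{34 \left(-2\right)^{n}}{3}.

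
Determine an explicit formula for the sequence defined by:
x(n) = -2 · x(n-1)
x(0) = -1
Pure geometric recurrence with ratio -2.
By induction x(n) = x(0) · (-2)^n = - \left(-2\right)^{n}.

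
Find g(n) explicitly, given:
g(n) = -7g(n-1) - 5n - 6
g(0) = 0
First-order linear with linear forcing.
Homogeneous solution: g_h(n) = A·(-7)^n.
Try particular g_p(n) = pn + q. Substituting:
  pn + q = -7(p(n-1) + q) - 5n - 6.
Matching the n-coefficient: p = -7p - 5 ⇒ p = - \frac{5}{8}.
Matching constants: q = 7p - 7q - 6 ⇒ q = - \frac{83}{64}.
General: g(n) = A·(-7)^n - \frac{5 n}{8} - \frac{83}{64}.
Apply g(0) = 0: A - \frac{83}{64} = 0 ⇒ A = \frac{83}{64}.
So g(n) = \frac{83 \left(-7\right)^{n}}{64} - \frac{5 n}{8} - \frac{83}{64}.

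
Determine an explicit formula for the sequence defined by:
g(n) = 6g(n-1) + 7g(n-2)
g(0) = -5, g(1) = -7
Characteristic equation: x² - 6x - 7 = 0, which factors as (x - (-1))(x - (7)) = 0.
Roots r₁ = -1, r₂ = 7 (distinct).
General solution: g(n) = A·(-1)^n + B·(7)^n.
From g(0) = -5: A + B = -5.
From g(1) = -7: -A + 7B = -7.
Solving: A = - \frac{7}{2}, B = - \frac{3}{2}.
So g(n) = - \frac{7 \left(-1\right)^{n}}{2} - \frac{3 \cdot 7^{n}}{2}.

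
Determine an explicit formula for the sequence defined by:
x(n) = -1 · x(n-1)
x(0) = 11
Pure geometric recurrence with ratio -1.
By induction x(n) = x(0) · (-1)^n = 11 \left(-1\right)^{n}.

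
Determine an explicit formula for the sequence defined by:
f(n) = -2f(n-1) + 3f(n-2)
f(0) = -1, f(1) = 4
Characteristic equation: x² + 2x - 3 = 0, which factors as (x - (1))(x - (-3)) = 0.
Roots r₁ = 1, r₂ = -3 (distinct).
General solution: f(n) = A·(1)^n + B·(-3)^n.
From f(0) = -1: A + B = -1.
From f(1) = 4: A - 3B = 4.
Solving: A = \frac{1}{4}, B = - \frac{5}{4}.
So f(n) = \frac{1}{4} - \frac{5 \left(-3\right)^{n}}{4}.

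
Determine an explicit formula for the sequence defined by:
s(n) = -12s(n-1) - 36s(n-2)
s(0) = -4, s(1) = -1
Characteristic equation: x² + 12x + 36 = 0, which is (x - (-6))².
Repeated root r = -6.
General solution: s(n) = (A + Bn)·(-6)^n.
From s(0) = -4: A = -4.
From s(1) = -1: (A + B)·(-6) = -1 ⇒ B = \frac{25}{6}.
So s(n) = \left(\frac{25 n}{6} - 4\right) \cdot (-6)^n.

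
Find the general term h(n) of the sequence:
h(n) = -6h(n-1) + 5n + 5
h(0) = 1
First-order linear with linear forcing.
Homogeneous solution: h_h(n) = A·(-6)^n.
Try particular h_p(n) = pn + q. Substituting:
  pn + q = -6(p(n-1) + q) + 5n + 5.
Matching the n-coefficient: p = -6p + 5 ⇒ p = \frac{5}{7}.
Matching constants: q = 6p - 6q + 5 ⇒ q = \frac{65}{49}.
General: h(n) = A·(-6)^n + \frac{5 n}{7} + \frac{65}{49}.
Apply h(0) = 1: A + \frac{65}{49} = 1 ⇒ A = - \frac{16}{49}.
So h(n) = - \frac{16 \left(-6\right)^{n}}{49} + \frac{5 n}{7} + \frac{65}{49}.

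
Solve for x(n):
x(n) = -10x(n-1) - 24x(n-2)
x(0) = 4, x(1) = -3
Characteristic equation: x² + 10x + 24 = 0, which factors as (x - (-4))(x - (-6)) = 0.
Roots r₁ = -4, r₂ = -6 (distinct).
General solution: x(n) = A·(-4)^n + B·(-6)^n.
From x(0) = 4: A + B = 4.
From x(1) = -3: -4A - 6B = -3.
Solving: A = \frac{21}{2}, B = - \frac{13}{2}.
So x(n) = \frac{21 \left(-4\right)^{n}}{2} - \frac{13 \left(-6\right)^{n}}{2}.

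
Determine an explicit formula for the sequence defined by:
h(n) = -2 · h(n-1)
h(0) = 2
Pure geometric recurrence with ratio -2.
By induction h(n) = h(0) · (-2)^n = 2 \left(-2\right)^{n}.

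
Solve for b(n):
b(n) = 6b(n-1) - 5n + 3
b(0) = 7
First-order linear with linear forcing.
Homogeneous solution: b_h(n) = A·(6)^n.
Try particular b_p(n) = pn + q. Substituting:
  pn + q = 6(p(n-1) + q) - 5n + 3.
Matching the n-coefficient: p = 6p - 5 ⇒ p = 1.
Matching constants: q = -6p + 6q + 3 ⇒ q = \frac{3}{5}.
General: b(n) = A·(6)^n + n + \frac{3}{5}.
Apply b(0) = 7: A + \frac{3}{5} = 7 ⇒ A = \frac{32}{5}.
So b(n) = \frac{32 \cdot 6^{n}}{5} + n + \frac{3}{5}.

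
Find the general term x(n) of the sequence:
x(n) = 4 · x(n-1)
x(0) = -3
Pure geometric recurrence with ratio 4.
By induction x(n) = x(0) · (4)^n = - 3 \cdot 4^{n}.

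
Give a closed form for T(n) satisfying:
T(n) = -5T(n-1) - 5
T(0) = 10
First-order linear non-homogeneous.
Homogeneous solution: T_h(n) = A·(-5)^n.
Try constant particular solution T_p = K: K = -5K - 5 ⇒ K = - \frac{5}{6}.
General: T(n) = A·(-5)^n - \frac{5}{6}.
Apply T(0) = 10: A - \frac{5}{6} = 10 ⇒ A = \frac{65}{6}.
So T(n) = \frac{65 \left(-5\right)^{n}}{6} - \frac{5}{6}.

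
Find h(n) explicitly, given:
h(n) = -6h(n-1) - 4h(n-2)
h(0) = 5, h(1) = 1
Characteristic equation: x² + 6x + 4 = 0.
Discriminant Δ = (-6)² + 4·(-4) = 20.
Roots r₁,₂ = (-6 ± √20)/2, so r₁ = -3 + \sqrt{5}, r₂ = -3 - \sqrt{5}.
General solution: h(n) = A·r₁^n + B·r₂^n.
From the initial conditions, A + B = 5 and r₁A + r₂B = 1.
Since r₁ - r₂ = √20: A = (1 - (5)r₂)/√20 = \frac{5}{2} + \frac{8 \sqrt{5}}{5}, and B = 5 - A = \frac{5}{2} - \frac{8 \sqrt{5}}{5}.
So h(n) = \left(\frac{5}{2} + \frac{8 \sqrt{5}}{5}\right)\left(-3 + \sqrt{5}\right)^n + \left(\frac{5}{2} - \frac{8 \sqrt{5}}{5}\right)\left(-3 - \sqrt{5}\right)^n.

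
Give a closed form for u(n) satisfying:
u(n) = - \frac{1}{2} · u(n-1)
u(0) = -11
Pure geometric recurrence with ratio - \frac{1}{2}.
By induction u(n) = u(0) · (- \frac{1}{2})^n = - 11 \left(- \frac{1}{2}\right)^{n}.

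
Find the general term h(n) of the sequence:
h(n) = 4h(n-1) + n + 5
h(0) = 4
First-order linear with linear forcing.
Homogeneous solution: h_h(n) = A·(4)^n.
Try particular h_p(n) = pn + q. Substituting:
  pn + q = 4(p(n-1) + q) + n + 5.
Matching the n-coefficient: p = 4p + 1 ⇒ p = - \frac{1}{3}.
Matching constants: q = -4p + 4q + 5 ⇒ q = - \frac{19}{9}.
General: h(n) = A·(4)^n - \frac{n}{3} - \frac{19}{9}.
Apply h(0) = 4: A - \frac{19}{9} = 4 ⇒ A = \frac{55}{9}.
So h(n) = \frac{55 \cdot 4^{n}}{9} - \frac{n}{3} - \frac{19}{9}.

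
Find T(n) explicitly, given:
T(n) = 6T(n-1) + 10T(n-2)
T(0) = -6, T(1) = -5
Characteristic equation: x² - 6x - 10 = 0.
Discriminant Δ = (6)² + 4·(10) = 76.
Roots r₁,₂ = (6 ± √76)/2, so r₁ = 3 + \sqrt{19}, r₂ = 3 - \sqrt{19}.
General solution: T(n) = A·r₁^n + B·r₂^n.
From the initial conditions, A + B = -6 and r₁A + r₂B = -5.
Since r₁ - r₂ = √76: A = (-5 - (-6)r₂)/√76 = -3 + \frac{13 \sqrt{19}}{38}, and B = -6 - A = -3 - \frac{13 \sqrt{19}}{38}.
So T(n) = \left(-3 + \frac{13 \sqrt{19}}{38}\right)\left(3 + \sqrt{19}\right)^n + \left(-3 - \frac{13 \sqrt{19}}{38}\right)\left(3 - \sqrt{19}\right)^n.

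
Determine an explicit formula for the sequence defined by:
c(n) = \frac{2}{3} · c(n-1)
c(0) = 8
Pure geometric recurrence with ratio \frac{2}{3}.
By induction c(n) = c(0) · (\frac{2}{3})^n = 8 \left(\frac{2}{3}\right)^{n}.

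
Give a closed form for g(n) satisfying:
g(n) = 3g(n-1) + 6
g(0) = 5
First-order linear non-homogeneous.
Homogeneous solution: g_h(n) = A·(3)^n.
Try constant particular solution g_p = K: K = 3K + 6 ⇒ K = -3.
General: g(n) = A·(3)^n - 3.
Apply g(0) = 5: A - 3 = 5 ⇒ A = 8.
So g(n) = 8 \cdot 3^{n} - 3.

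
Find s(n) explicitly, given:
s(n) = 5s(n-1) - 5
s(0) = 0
First-order linear non-homogeneous.
Homogeneous solution: s_h(n) = A·(5)^n.
Try constant particular solution s_p = K: K = 5K - 5 ⇒ K = \frac{5}{4}.
General: s(n) = A·(5)^n + \frac{5}{4}.
Apply s(0) = 0: A + \frac{5}{4} = 0 ⇒ A = - \frac{5}{4}.
So s(n) = \frac{5}{4} - \frac{5 \cdot 5^{n}}{4}.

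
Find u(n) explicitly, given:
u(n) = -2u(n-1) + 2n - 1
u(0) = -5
First-order linear with linear forcing.
Homogeneous solution: u_h(n) = A·(-2)^n.
Try particular u_p(n) = pn + q. Substituting:
  pn + q = -2(p(n-1) + q) + 2n - 1.
Matching the n-coefficient: p = -2p + 2 ⇒ p = \frac{2}{3}.
Matching constants: q = 2p - 2q - 1 ⇒ q = \frac{1}{9}.
General: u(n) = A·(-2)^n + \frac{2 n}{3} + \frac{1}{9}.
Apply u(0) = -5: A + \frac{1}{9} = -5 ⇒ A = - \frac{46}{9}.
So u(n) = - \frac{46 \left(-2\right)^{n}}{9} + \frac{2 n}{3} + \frac{1}{9}.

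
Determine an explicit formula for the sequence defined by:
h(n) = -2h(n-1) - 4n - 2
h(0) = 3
First-order linear with linear forcing.
Homogeneous solution: h_h(n) = A·(-2)^n.
Try particular h_p(n) = pn + q. Substituting:
  pn + q = -2(p(n-1) + q) - 4n - 2.
Matching the n-coefficient: p = -2p - 4 ⇒ p = - \frac{4}{3}.
Matching constants: q = 2p - 2q - 2 ⇒ q = - \frac{14}{9}.
General: h(n) = A·(-2)^n - \frac{4 n}{3} - \frac{14}{9}.
Apply h(0) = 3: A - \frac{14}{9} = 3 ⇒ A = \frac{41}{9}.
So h(n) = \frac{41 \left(-2\right)^{n}}{9} - \frac{4 n}{3} - \frac{14}{9}.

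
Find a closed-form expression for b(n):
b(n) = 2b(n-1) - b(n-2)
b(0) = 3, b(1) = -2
Characteristic equation: x² - 2x + 1 = 0, which is (x - (1))².
Repeated root r = 1.
General solution: b(n) = (A + Bn)·(1)^n.
From b(0) = 3: A = 3.
From b(1) = -2: (A + B)·(1) = -2 ⇒ B = -5.
So b(n) = \left(3 - 5 n\right) \cdot (1)^n.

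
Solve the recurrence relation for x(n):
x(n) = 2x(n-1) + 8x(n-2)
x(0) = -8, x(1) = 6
Characteristic equation: x² - 2x - 8 = 0, which factors as (x - (4))(x - (-2)) = 0.
Roots r₁ = 4, r₂ = -2 (distinct).
General solution: x(n) = A·(4)^n + B·(-2)^n.
From x(0) = -8: A + B = -8.
From x(1) = 6: 4A - 2B = 6.
Solving: A = - \frac{5}{3}, B = - \frac{19}{3}.
So x(n) = - \frac{19 \left(-2\right)^{n}}{3} - \frac{5 \cdot 4^{n}}{3}.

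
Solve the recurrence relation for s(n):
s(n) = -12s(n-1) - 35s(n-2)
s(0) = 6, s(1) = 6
Characteristic equation: x² + 12x + 35 = 0, which factors as (x - (-7))(x - (-5)) = 0.
Roots r₁ = -7, r₂ = -5 (distinct).
General solution: s(n) = A·(-7)^n + B·(-5)^n.
From s(0) = 6: A + B = 6.
From s(1) = 6: -7A - 5B = 6.
Solving: A = -18, B = 24.
So s(n) = 24 \left(-5\right)^{n} - 18 \left(-7\right)^{n}.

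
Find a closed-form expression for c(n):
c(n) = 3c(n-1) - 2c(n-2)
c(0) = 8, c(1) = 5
Characteristic equation: x² - 3x + 2 = 0, which factors as (x - (2))(x - (1)) = 0.
Roots r₁ = 2, r₂ = 1 (distinct).
General solution: c(n) = A·(2)^n + B·(1)^n.
From c(0) = 8: A + B = 8.
From c(1) = 5: 2A + B = 5.
Solving: A = -3, B = 11.
So c(n) = 11 - 3 \cdot 2^{n}.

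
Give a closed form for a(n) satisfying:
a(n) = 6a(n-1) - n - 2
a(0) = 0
First-order linear with linear forcing.
Homogeneous solution: a_h(n) = A·(6)^n.
Try particular a_p(n) = pn + q. Substituting:
  pn + q = 6(p(n-1) + q) - n - 2.
Matching the n-coefficient: p = 6p - 1 ⇒ p = \frac{1}{5}.
Matching constants: q = -6p + 6q - 2 ⇒ q = \frac{16}{25}.
General: a(n) = A·(6)^n + \frac{n}{5} + \frac{16}{25}.
Apply a(0) = 0: A + \frac{16}{25} = 0 ⇒ A = - \frac{16}{25}.
So a(n) = - \frac{16 \cdot 6^{n}}{25} + \frac{n}{5} + \frac{16}{25}.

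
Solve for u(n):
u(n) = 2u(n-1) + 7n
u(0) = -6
First-order linear with linear forcing.
Homogeneous solution: u_h(n) = A·(2)^n.
Try particular u_p(n) = pn + q. Substituting:
  pn + q = 2(p(n-1) + q) + 7n.
Matching the n-coefficient: p = 2p + 7 ⇒ p = -7.
Matching constants: q = -2p + 2q ⇒ q = -14.
General: u(n) = A·(2)^n - 7 n - 14.
Apply u(0) = -6: A - 14 = -6 ⇒ A = 8.
So u(n) = 8 \cdot 2^{n} - 7 n - 14.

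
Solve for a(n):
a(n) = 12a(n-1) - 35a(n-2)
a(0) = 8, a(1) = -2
Characteristic equation: x² - 12x + 35 = 0, which factors as (x - (7))(x - (5)) = 0.
Roots r₁ = 7, r₂ = 5 (distinct).
General solution: a(n) = A·(7)^n + B·(5)^n.
From a(0) = 8: A + B = 8.
From a(1) = -2: 7A + 5B = -2.
Solving: A = -21, B = 29.
So a(n) = 29 \cdot 5^{n} - 21 \cdot 7^{n}.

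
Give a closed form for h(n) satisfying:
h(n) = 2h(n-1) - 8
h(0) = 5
First-order linear non-homogeneous.
Homogeneous solution: h_h(n) = A·(2)^n.
Try constant particular solution h_p = K: K = 2K - 8 ⇒ K = 8.
General: h(n) = A·(2)^n + 8.
Apply h(0) = 5: A + 8 = 5 ⇒ A = -3.
So h(n) = 8 - 3 \cdot 2^{n}.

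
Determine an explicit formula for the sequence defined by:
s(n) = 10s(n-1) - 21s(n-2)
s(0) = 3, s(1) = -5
Characteristic equation: x² - 10x + 21 = 0, which factors as (x - (3))(x - (7)) = 0.
Roots r₁ = 3, r₂ = 7 (distinct).
General solution: s(n) = A·(3)^n + B·(7)^n.
From s(0) = 3: A + B = 3.
From s(1) = -5: 3A + 7B = -5.
Solving: A = \frac{13}{2}, B = - \frac{7}{2}.
So s(n) = \frac{13 \cdot 3^{n}}{2} - \frac{7 \cdot 7^{n}}{2}.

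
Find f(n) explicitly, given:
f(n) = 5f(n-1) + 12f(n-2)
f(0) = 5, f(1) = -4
Characteristic equation: x² - 5x - 12 = 0.
Discriminant Δ = (5)² + 4·(12) = 73.
Roots r₁,₂ = (5 ± √73)/2, so r₁ = \frac{5}{2} + \frac{\sqrt{73}}{2}, r₂ = \frac{5}{2} - \frac{\sqrt{73}}{2}.
General solution: f(n) = A·r₁^n + B·r₂^n.
From the initial conditions, A + B = 5 and r₁A + r₂B = -4.
Since r₁ - r₂ = √73: A = (-4 - (5)r₂)/√73 = \frac{5}{2} - \frac{33 \sqrt{73}}{146}, and B = 5 - A = \frac{33 \sqrt{73}}{146} + \frac{5}{2}.
So f(n) = \left(\frac{5}{2} - \frac{33 \sqrt{73}}{146}\right)\left(\frac{5}{2} + \frac{\sqrt{73}}{2}\right)^n + \left(\frac{33 \sqrt{73}}{146} + \frac{5}{2}\right)\left(\frac{5}{2} - \frac{\sqrt{73}}{2}\right)^n.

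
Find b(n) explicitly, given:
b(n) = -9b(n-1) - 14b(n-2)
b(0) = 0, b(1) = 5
Characteristic equation: x² + 9x + 14 = 0, which factors as (x - (-7))(x - (-2)) = 0.
Roots r₁ = -7, r₂ = -2 (distinct).
General solution: b(n) = A·(-7)^n + B·(-2)^n.
From b(0) = 0: A + B = 0.
From b(1) = 5: -7A - 2B = 5.
Solving: A = -1, B = 1.
So b(n) = \left(-2\right)^{n} - \left(-7\right)^{n}.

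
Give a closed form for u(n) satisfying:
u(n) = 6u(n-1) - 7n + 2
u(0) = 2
First-order linear with linear forcing.
Homogeneous solution: u_h(n) = A·(6)^n.
Try particular u_p(n) = pn + q. Substituting:
  pn + q = 6(p(n-1) + q) - 7n + 2.
Matching the n-coefficient: p = 6p - 7 ⇒ p = \frac{7}{5}.
Matching constants: q = -6p + 6q + 2 ⇒ q = \frac{32}{25}.
General: u(n) = A·(6)^n + \frac{7 n}{5} + \frac{32}{25}.
Apply u(0) = 2: A + \frac{32}{25} = 2 ⇒ A = \frac{18}{25}.
So u(n) = \frac{18 \cdot 6^{n}}{25} + \frac{7 n}{5} + \frac{32}{25}.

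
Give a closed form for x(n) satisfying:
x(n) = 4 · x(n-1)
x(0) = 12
Pure geometric recurrence with ratio 4.
By induction x(n) = x(0) · (4)^n = 12 \cdot 4^{n}.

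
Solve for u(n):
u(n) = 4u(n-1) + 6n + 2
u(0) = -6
First-order linear with linear forcing.
Homogeneous solution: u_h(n) = A·(4)^n.
Try particular u_p(n) = pn + q. Substituting:
  pn + q = 4(p(n-1) + q) + 6n + 2.
Matching the n-coefficient: p = 4p + 6 ⇒ p = -2.
Matching constants: q = -4p + 4q + 2 ⇒ q = - \frac{10}{3}.
General: u(n) = A·(4)^n - 2 n - \frac{10}{3}.
Apply u(0) = -6: A - \frac{10}{3} = -6 ⇒ A = - \frac{8}{3}.
So u(n) = - \frac{8 \cdot 4^{n}}{3} - 2 n - \frac{10}{3}.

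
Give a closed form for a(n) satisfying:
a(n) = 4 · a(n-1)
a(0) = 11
Pure geometric recurrence with ratio 4.
By induction a(n) = a(0) · (4)^n = 11 \cdot 4^{n}.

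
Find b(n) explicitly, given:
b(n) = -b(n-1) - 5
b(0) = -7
First-order linear non-homogeneous.
Homogeneous solution: b_h(n) = A·(-1)^n.
Try constant particular solution b_p = K: K = -K - 5 ⇒ K = - \frac{5}{2}.
General: b(n) = A·(-1)^n - \frac{5}{2}.
Apply b(0) = -7: A - \frac{5}{2} = -7 ⇒ A = - \frac{9}{2}.
So b(n) = - \frac{9 \left(-1\right)^{n}}{2} - \frac{5}{2}.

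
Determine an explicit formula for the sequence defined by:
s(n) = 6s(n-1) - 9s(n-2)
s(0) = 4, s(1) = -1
Characteristic equation: x² - 6x + 9 = 0, which is (x - (3))².
Repeated root r = 3.
General solution: s(n) = (A + Bn)·(3)^n.
From s(0) = 4: A = 4.
From s(1) = -1: (A + B)·(3) = -1 ⇒ B = - \frac{13}{3}.
So s(n) = \left(4 - \frac{13 n}{3}\right) \cdot (3)^n.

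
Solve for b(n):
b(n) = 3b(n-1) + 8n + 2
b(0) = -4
First-order linear with linear forcing.
Homogeneous solution: b_h(n) = A·(3)^n.
Try particular b_p(n) = pn + q. Substituting:
  pn + q = 3(p(n-1) + q) + 8n + 2.
Matching the n-coefficient: p = 3p + 8 ⇒ p = -4.
Matching constants: q = -3p + 3q + 2 ⇒ q = -7.
General: b(n) = A·(3)^n - 4 n - 7.
Apply b(0) = -4: A - 7 = -4 ⇒ A = 3.
So b(n) = 3 \cdot 3^{n} - 4 n - 7.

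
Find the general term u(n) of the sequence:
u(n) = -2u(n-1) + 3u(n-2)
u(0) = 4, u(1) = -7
Characteristic equation: x² + 2x - 3 = 0, which factors as (x - (1))(x - (-3)) = 0.
Roots r₁ = 1, r₂ = -3 (distinct).
General solution: u(n) = A·(1)^n + B·(-3)^n.
From u(0) = 4: A + B = 4.
From u(1) = -7: A - 3B = -7.
Solving: A = \frac{5}{4}, B = \frac{11}{4}.
So u(n) = \frac{11 \left(-3\right)^{n}}{4} + \frac{5}{4}.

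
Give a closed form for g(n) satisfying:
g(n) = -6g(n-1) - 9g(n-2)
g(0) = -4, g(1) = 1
Characteristic equation: x² + 6x + 9 = 0, which is (x - (-3))².
Repeated root r = -3.
General solution: g(n) = (A + Bn)·(-3)^n.
From g(0) = -4: A = -4.
From g(1) = 1: (A + B)·(-3) = 1 ⇒ B = \frac{11}{3}.
So g(n) = \left(\frac{11 n}{3} - 4\right) \cdot (-3)^n.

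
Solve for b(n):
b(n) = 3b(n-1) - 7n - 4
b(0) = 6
First-order linear with linear forcing.
Homogeneous solution: b_h(n) = A·(3)^n.
Try particular b_p(n) = pn + q. Substituting:
  pn + q = 3(p(n-1) + q) - 7n - 4.
Matching the n-coefficient: p = 3p - 7 ⇒ p = \frac{7}{2}.
Matching constants: q = -3p + 3q - 4 ⇒ q = \frac{29}{4}.
General: b(n) = A·(3)^n + \frac{7 n}{2} + \frac{29}{4}.
Apply b(0) = 6: A + \frac{29}{4} = 6 ⇒ A = - \frac{5}{4}.
So b(n) = - \frac{5 \cdot 3^{n}}{4} + \frac{7 n}{2} + \frac{29}{4}.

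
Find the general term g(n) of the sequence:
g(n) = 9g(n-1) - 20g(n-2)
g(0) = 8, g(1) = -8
Characteristic equation: x² - 9x + 20 = 0, which factors as (x - (4))(x - (5)) = 0.
Roots r₁ = 4, r₂ = 5 (distinct).
General solution: g(n) = A·(4)^n + B·(5)^n.
From g(0) = 8: A + B = 8.
From g(1) = -8: 4A + 5B = -8.
Solving: A = 48, B = -40.
So g(n) = 48 \cdot 4^{n} - 40 \cdot 5^{n}.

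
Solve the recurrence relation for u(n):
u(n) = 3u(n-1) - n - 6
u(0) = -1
First-order linear with linear forcing.
Homogeneous solution: u_h(n) = A·(3)^n.
Try particular u_p(n) = pn + q. Substituting:
  pn + q = 3(p(n-1) + q) - n - 6.
Matching the n-coefficient: p = 3p - 1 ⇒ p = \frac{1}{2}.
Matching constants: q = -3p + 3q - 6 ⇒ q = \frac{15}{4}.
General: u(n) = A·(3)^n + \frac{n}{2} + \frac{15}{4}.
Apply u(0) = -1: A + \frac{15}{4} = -1 ⇒ A = - \frac{19}{4}.
So u(n) = - \frac{19 \cdot 3^{n}}{4} + \frac{n}{2} + \frac{15}{4}.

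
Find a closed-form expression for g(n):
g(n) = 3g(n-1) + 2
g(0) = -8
First-order linear non-homogeneous.
Homogeneous solution: g_h(n) = A·(3)^n.
Try constant particular solution g_p = K: K = 3K + 2 ⇒ K = -1.
General: g(n) = A·(3)^n - 1.
Apply g(0) = -8: A - 1 = -8 ⇒ A = -7.
So g(n) = - 7 \cdot 3^{n} - 1.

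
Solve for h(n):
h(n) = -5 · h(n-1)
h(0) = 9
Pure geometric recurrence with ratio -5.
By induction h(n) = h(0) · (-5)^n = 9 \left(-5\right)^{n}.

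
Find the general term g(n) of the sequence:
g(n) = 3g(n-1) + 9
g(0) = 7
First-order linear non-homogeneous.
Homogeneous solution: g_h(n) = A·(3)^n.
Try constant particular solution g_p = K: K = 3K + 9 ⇒ K = - \frac{9}{2}.
General: g(n) = A·(3)^n - \frac{9}{2}.
Apply g(0) = 7: A - \frac{9}{2} = 7 ⇒ A = \frac{23}{2}.
So g(n) = \frac{23 \cdot 3^{n}}{2} - \frac{9}{2}.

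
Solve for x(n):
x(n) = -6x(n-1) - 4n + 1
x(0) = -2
First-order linear with linear forcing.
Homogeneous solution: x_h(n) = A·(-6)^n.
Try particular x_p(n) = pn + q. Substituting:
  pn + q = -6(p(n-1) + q) - 4n + 1.
Matching the n-coefficient: p = -6p - 4 ⇒ p = - \frac{4}{7}.
Matching constants: q = 6p - 6q + 1 ⇒ q = - \frac{17}{49}.
General: x(n) = A·(-6)^n - \frac{4 n}{7} - \frac{17}{49}.
Apply x(0) = -2: A - \frac{17}{49} = -2 ⇒ A = - \frac{81}{49}.
So x(n) = - \frac{81 \left(-6\right)^{n}}{49} - \frac{4 n}{7} - \frac{17}{49}.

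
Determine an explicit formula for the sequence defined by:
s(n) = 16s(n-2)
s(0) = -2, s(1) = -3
Characteristic equation: x² - 16 = 0, which factors as (x - (-4))(x - (4)) = 0.
Roots r₁ = -4, r₂ = 4 (distinct).
General solution: s(n) = A·(-4)^n + B·(4)^n.
From s(0) = -2: A + B = -2.
From s(1) = -3: -4A + 4B = -3.
Solving: A = - \frac{5}{8}, B = - \frac{11}{8}.
So s(n) = - \frac{5 \left(-4\right)^{n}}{8} - \frac{11 \cdot 4^{n}}{8}.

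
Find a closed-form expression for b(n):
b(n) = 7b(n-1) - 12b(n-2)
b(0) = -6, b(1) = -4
Characteristic equation: x² - 7x + 12 = 0, which factors as (x - (4))(x - (3)) = 0.
Roots r₁ = 4, r₂ = 3 (distinct).
General solution: b(n) = A·(4)^n + B·(3)^n.
From b(0) = -6: A + B = -6.
From b(1) = -4: 4A + 3B = -4.
Solving: A = 14, B = -20.
So b(n) = - 20 \cdot 3^{n} + 14 \cdot 4^{n}.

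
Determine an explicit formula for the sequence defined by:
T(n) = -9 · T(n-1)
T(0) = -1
Pure geometric recurrence with ratio -9.
By induction T(n) = T(0) · (-9)^n = - \left(-9\right)^{n}.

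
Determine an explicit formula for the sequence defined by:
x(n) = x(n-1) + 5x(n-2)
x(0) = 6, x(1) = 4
Characteristic equation: x² - x - 5 = 0.
Discriminant Δ = (1)² + 4·(5) = 21.
Roots r₁,₂ = (1 ± √21)/2, so r₁ = \frac{1}{2} + \frac{\sqrt{21}}{2}, r₂ = \frac{1}{2} - \frac{\sqrt{21}}{2}.
General solution: x(n) = A·r₁^n + B·r₂^n.
From the initial conditions, A + B = 6 and r₁A + r₂B = 4.
Since r₁ - r₂ = √21: A = (4 - (6)r₂)/√21 = \frac{\sqrt{21}}{21} + 3, and B = 6 - A = 3 - \frac{\sqrt{21}}{21}.
So x(n) = \left(\frac{\sqrt{21}}{21} + 3\right)\left(\frac{1}{2} + \frac{\sqrt{21}}{2}\right)^n + \left(3 - \frac{\sqrt{21}}{21}\right)\left(\frac{1}{2} - \frac{\sqrt{21}}{2}\right)^n.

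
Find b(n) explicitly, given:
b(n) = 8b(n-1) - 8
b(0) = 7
First-order linear non-homogeneous.
Homogeneous solution: b_h(n) = A·(8)^n.
Try constant particular solution b_p = K: K = 8K - 8 ⇒ K = \frac{8}{7}.
General: b(n) = A·(8)^n + \frac{8}{7}.
Apply b(0) = 7: A + \frac{8}{7} = 7 ⇒ A = \frac{41}{7}.
So b(n) = \frac{41 \cdot 8^{n}}{7} + \frac{8}{7}.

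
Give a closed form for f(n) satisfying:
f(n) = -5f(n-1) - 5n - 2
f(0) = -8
First-order linear with linear forcing.
Homogeneous solution: f_h(n) = A·(-5)^n.
Try particular f_p(n) = pn + q. Substituting:
  pn + q = -5(p(n-1) + q) - 5n - 2.
Matching the n-coefficient: p = -5p - 5 ⇒ p = - \frac{5}{6}.
Matching constants: q = 5p - 5q - 2 ⇒ q = - \frac{37}{36}.
General: f(n) = A·(-5)^n - \frac{5 n}{6} - \frac{37}{36}.
Apply f(0) = -8: A - \frac{37}{36} = -8 ⇒ A = - \frac{251}{36}.
So f(n) = - \frac{251 \left(-5\right)^{n}}{36} - \frac{5 n}{6} - \frac{37}{36}.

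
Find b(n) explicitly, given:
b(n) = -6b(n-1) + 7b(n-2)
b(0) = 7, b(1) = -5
Characteristic equation: x² + 6x - 7 = 0, which factors as (x - (1))(x - (-7)) = 0.
Roots r₁ = 1, r₂ = -7 (distinct).
General solution: b(n) = A·(1)^n + B·(-7)^n.
From b(0) = 7: A + B = 7.
From b(1) = -5: A - 7B = -5.
Solving: A = \frac{11}{2}, B = \frac{3}{2}.
So b(n) = \frac{3 \left(-7\right)^{n}}{2} + \frac{11}{2}.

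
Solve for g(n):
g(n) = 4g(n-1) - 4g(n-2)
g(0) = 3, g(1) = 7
Characteristic equation: x² - 4x + 4 = 0, which is (x - (2))².
Repeated root r = 2.
General solution: g(n) = (A + Bn)·(2)^n.
From g(0) = 3: A = 3.
From g(1) = 7: (A + B)·(2) = 7 ⇒ B = \frac{1}{2}.
So g(n) = \left(\frac{n}{2} + 3\right) \cdot (2)^n.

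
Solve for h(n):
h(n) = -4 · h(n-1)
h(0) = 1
Pure geometric recurrence with ratio -4.
By induction h(n) = h(0) · (-4)^n = \left(-4\right)^{n}.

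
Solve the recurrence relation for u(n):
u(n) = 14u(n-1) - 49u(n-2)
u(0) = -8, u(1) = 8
Characteristic equation: x² - 14x + 49 = 0, which is (x - (7))².
Repeated root r = 7.
General solution: u(n) = (A + Bn)·(7)^n.
From u(0) = -8: A = -8.
From u(1) = 8: (A + B)·(7) = 8 ⇒ B = \frac{64}{7}.
So u(n) = \left(\frac{64 n}{7} - 8\right) \cdot (7)^n.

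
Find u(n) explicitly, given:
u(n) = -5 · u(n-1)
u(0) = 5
Pure geometric recurrence with ratio -5.
By induction u(n) = u(0) · (-5)^n = 5 \left(-5\right)^{n}.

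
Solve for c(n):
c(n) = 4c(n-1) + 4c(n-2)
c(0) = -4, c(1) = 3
Characteristic equation: x² - 4x - 4 = 0.
Discriminant Δ = (4)² + 4·(4) = 32.
Roots r₁,₂ = (4 ± √32)/2, so r₁ = 2 + 2 \sqrt{2}, r₂ = 2 - 2 \sqrt{2}.
General solution: c(n) = A·r₁^n + B·r₂^n.
From the initial conditions, A + B = -4 and r₁A + r₂B = 3.
Since r₁ - r₂ = √32: A = (3 - (-4)r₂)/√32 = -2 + \frac{11 \sqrt{2}}{8}, and B = -4 - A = -2 - \frac{11 \sqrt{2}}{8}.
So c(n) = \left(-2 + \frac{11 \sqrt{2}}{8}\right)\left(2 + 2 \sqrt{2}\right)^n + \left(-2 - \frac{11 \sqrt{2}}{8}\right)\left(2 - 2 \sqrt{2}\right)^n.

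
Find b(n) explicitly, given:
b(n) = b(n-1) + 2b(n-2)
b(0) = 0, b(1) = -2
Characteristic equation: x² - x - 2 = 0, which factors as (x - (2))(x - (-1)) = 0.
Roots r₁ = 2, r₂ = -1 (distinct).
General solution: b(n) = A·(2)^n + B·(-1)^n.
From b(0) = 0: A + B = 0.
From b(1) = -2: 2A - B = -2.
Solving: A = - \frac{2}{3}, B = \frac{2}{3}.
So b(n) = \frac{2 \left(-1\right)^{n}}{3} - \frac{2 \cdot 2^{n}}{3}.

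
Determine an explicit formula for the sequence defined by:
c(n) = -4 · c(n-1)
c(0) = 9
Pure geometric recurrence with ratio -4.
By induction c(n) = c(0) · (-4)^n = 9 \left(-4\right)^{n}.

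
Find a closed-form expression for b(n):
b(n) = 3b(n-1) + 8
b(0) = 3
First-order linear non-homogeneous.
Homogeneous solution: b_h(n) = A·(3)^n.
Try constant particular solution b_p = K: K = 3K + 8 ⇒ K = -4.
General: b(n) = A·(3)^n - 4.
Apply b(0) = 3: A - 4 = 3 ⇒ A = 7.
So b(n) = 7 \cdot 3^{n} - 4.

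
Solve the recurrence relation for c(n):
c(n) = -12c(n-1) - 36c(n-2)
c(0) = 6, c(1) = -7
Characteristic equation: x² + 12x + 36 = 0, which is (x - (-6))².
Repeated root r = -6.
General solution: c(n) = (A + Bn)·(-6)^n.
From c(0) = 6: A = 6.
From c(1) = -7: (A + B)·(-6) = -7 ⇒ B = - \frac{29}{6}.
So c(n) = \left(6 - \frac{29 n}{6}\right) \cdot (-6)^n.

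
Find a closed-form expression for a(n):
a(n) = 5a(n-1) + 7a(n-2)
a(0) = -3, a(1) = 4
Characteristic equation: x² - 5x - 7 = 0.
Discriminant Δ = (5)² + 4·(7) = 53.
Roots r₁,₂ = (5 ± √53)/2, so r₁ = \frac{5}{2} + \frac{\sqrt{53}}{2}, r₂ = \frac{5}{2} - \frac{\sqrt{53}}{2}.
General solution: a(n) = A·r₁^n + B·r₂^n.
From the initial conditions, A + B = -3 and r₁A + r₂B = 4.
Since r₁ - r₂ = √53: A = (4 - (-3)r₂)/√53 = - \frac{3}{2} + \frac{23 \sqrt{53}}{106}, and B = -3 - A = - \frac{23 \sqrt{53}}{106} - \frac{3}{2}.
So a(n) = \left(- \frac{3}{2} + \frac{23 \sqrt{53}}{106}\right)\left(\frac{5}{2} + \frac{\sqrt{53}}{2}\right)^n + \left(- \frac{23 \sqrt{53}}{106} - \frac{3}{2}\right)\left(\frac{5}{2} - \frac{\sqrt{53}}{2}\right)^n.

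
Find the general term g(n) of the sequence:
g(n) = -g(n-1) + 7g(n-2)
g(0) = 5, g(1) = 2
Characteristic equation: x² + x - 7 = 0.
Discriminant Δ = (-1)² + 4·(7) = 29.
Roots r₁,₂ = (-1 ± √29)/2, so r₁ = - \frac{1}{2} + \frac{\sqrt{29}}{2}, r₂ = - \frac{\sqrt{29}}{2} - \frac{1}{2}.
General solution: g(n) = A·r₁^n + B·r₂^n.
From the initial conditions, A + B = 5 and r₁A + r₂B = 2.
Since r₁ - r₂ = √29: A = (2 - (5)r₂)/√29 = \frac{9 \sqrt{29}}{58} + \frac{5}{2}, and B = 5 - A = \frac{5}{2} - \frac{9 \sqrt{29}}{58}.
So g(n) = \left(\frac{9 \sqrt{29}}{58} + \frac{5}{2}\right)\left(- \frac{1}{2} + \frac{\sqrt{29}}{2}\right)^n + \left(\frac{5}{2} - \frac{9 \sqrt{29}}{58}\right)\left(- \frac{\sqrt{29}}{2} - \frac{1}{2}\right)^n.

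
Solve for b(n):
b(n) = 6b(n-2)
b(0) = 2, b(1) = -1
Characteristic equation: x² - 6 = 0.
Discriminant Δ = (0)² + 4·(6) = 24.
Roots r₁,₂ = (0 ± √24)/2, so r₁ = \sqrt{6}, r₂ = - \sqrt{6}.
General solution: b(n) = A·r₁^n + B·r₂^n.
From the initial conditions, A + B = 2 and r₁A + r₂B = -1.
Since r₁ - r₂ = √24: A = (-1 - (2)r₂)/√24 = 1 - \frac{\sqrt{6}}{12}, and B = 2 - A = \frac{\sqrt{6}}{12} + 1.
So b(n) = \left(1 - \frac{\sqrt{6}}{12}\right)\left(\sqrt{6}\right)^n + \left(\frac{\sqrt{6}}{12} + 1\right)\left(- \sqrt{6}\right)^n.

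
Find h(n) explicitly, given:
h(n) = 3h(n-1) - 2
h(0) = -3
First-order linear non-homogeneous.
Homogeneous solution: h_h(n) = A·(3)^n.
Try constant particular solution h_p = K: K = 3K - 2 ⇒ K = 1.
General: h(n) = A·(3)^n + 1.
Apply h(0) = -3: A + 1 = -3 ⇒ A = -4.
So h(n) = 1 - 4 \cdot 3^{n}.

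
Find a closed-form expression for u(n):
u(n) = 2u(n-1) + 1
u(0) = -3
First-order linear non-homogeneous.
Homogeneous solution: u_h(n) = A·(2)^n.
Try constant particular solution u_p = K: K = 2K + 1 ⇒ K = -1.
General: u(n) = A·(2)^n - 1.
Apply u(0) = -3: A - 1 = -3 ⇒ A = -2.
So u(n) = - 2 \cdot 2^{n} - 1.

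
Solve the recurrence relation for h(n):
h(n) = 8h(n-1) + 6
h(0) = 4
First-order linear non-homogeneous.
Homogeneous solution: h_h(n) = A·(8)^n.
Try constant particular solution h_p = K: K = 8K + 6 ⇒ K = - \frac{6}{7}.
General: h(n) = A·(8)^n - \frac{6}{7}.
Apply h(0) = 4: A - \frac{6}{7} = 4 ⇒ A = \frac{34}{7}.
So h(n) = \frac{34 \cdot 8^{n}}{7} - \frac{6}{7}.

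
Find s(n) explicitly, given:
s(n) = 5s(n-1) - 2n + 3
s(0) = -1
First-order linear with linear forcing.
Homogeneous solution: s_h(n) = A·(5)^n.
Try particular s_p(n) = pn + q. Substituting:
  pn + q = 5(p(n-1) + q) - 2n + 3.
Matching the n-coefficient: p = 5p - 2 ⇒ p = \frac{1}{2}.
Matching constants: q = -5p + 5q + 3 ⇒ q = - \frac{1}{8}.
General: s(n) = A·(5)^n + \frac{n}{2} - \frac{1}{8}.
Apply s(0) = -1: A - \frac{1}{8} = -1 ⇒ A = - \frac{7}{8}.
So s(n) = - \frac{7 \cdot 5^{n}}{8} + \frac{n}{2} - \frac{1}{8}.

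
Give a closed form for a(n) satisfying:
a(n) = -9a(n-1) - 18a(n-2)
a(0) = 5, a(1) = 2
Characteristic equation: x² + 9x + 18 = 0, which factors as (x - (-6))(x - (-3)) = 0.
Roots r₁ = -6, r₂ = -3 (distinct).
General solution: a(n) = A·(-6)^n + B·(-3)^n.
From a(0) = 5: A + B = 5.
From a(1) = 2: -6A - 3B = 2.
Solving: A = - \frac{17}{3}, B = \frac{32}{3}.
So a(n) = \frac{32 \left(-3\right)^{n}}{3} - \frac{17 \left(-6\right)^{n}}{3}.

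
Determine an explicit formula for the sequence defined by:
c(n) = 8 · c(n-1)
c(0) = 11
Pure geometric recurrence with ratio 8.
By induction c(n) = c(0) · (8)^n = 11 \cdot 8^{n}.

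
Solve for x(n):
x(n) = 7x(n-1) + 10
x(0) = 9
First-order linear non-homogeneous.
Homogeneous solution: x_h(n) = A·(7)^n.
Try constant particular solution x_p = K: K = 7K + 10 ⇒ K = - \frac{5}{3}.
General: x(n) = A·(7)^n - \frac{5}{3}.
Apply x(0) = 9: A - \frac{5}{3} = 9 ⇒ A = \frac{32}{3}.
So x(n) = \frac{32 \cdot 7^{n}}{3} - \frac{5}{3}.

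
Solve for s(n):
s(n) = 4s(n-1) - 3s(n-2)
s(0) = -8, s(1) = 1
Characteristic equation: x² - 4x + 3 = 0, which factors as (x - (3))(x - (1)) = 0.
Roots r₁ = 3, r₂ = 1 (distinct).
General solution: s(n) = A·(3)^n + B·(1)^n.
From s(0) = -8: A + B = -8.
From s(1) = 1: 3A + B = 1.
Solving: A = \frac{9}{2}, B = - \frac{25}{2}.
So s(n) = \frac{9 \cdot 3^{n}}{2} - \frac{25}{2}.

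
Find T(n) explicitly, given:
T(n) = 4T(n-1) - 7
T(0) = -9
First-order linear non-homogeneous.
Homogeneous solution: T_h(n) = A·(4)^n.
Try constant particular solution T_p = K: K = 4K - 7 ⇒ K = \frac{7}{3}.
General: T(n) = A·(4)^n + \frac{7}{3}.
Apply T(0) = -9: A + \frac{7}{3} = -9 ⇒ A = - \frac{34}{3}.
So T(n) = \frac{7}{3} - \frac{34 \cdot 4^{n}}{3}.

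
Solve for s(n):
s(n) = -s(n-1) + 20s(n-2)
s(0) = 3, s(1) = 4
Characteristic equation: x² + x - 20 = 0, which factors as (x - (-5))(x - (4)) = 0.
Roots r₁ = -5, r₂ = 4 (distinct).
General solution: s(n) = A·(-5)^n + B·(4)^n.
From s(0) = 3: A + B = 3.
From s(1) = 4: -5A + 4B = 4.
Solving: A = \frac{8}{9}, B = \frac{19}{9}.
So s(n) = \frac{8 \left(-5\right)^{n}}{9} + \frac{19 \cdot 4^{n}}{9}.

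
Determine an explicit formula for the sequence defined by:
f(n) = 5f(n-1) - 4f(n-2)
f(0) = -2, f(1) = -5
Characteristic equation: x² - 5x + 4 = 0, which factors as (x - (1))(x - (4)) = 0.
Roots r₁ = 1, r₂ = 4 (distinct).
General solution: f(n) = A·(1)^n + B·(4)^n.
From f(0) = -2: A + B = -2.
From f(1) = -5: A + 4B = -5.
Solving: A = -1, B = -1.
So f(n) = - 4^{n} - 1.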